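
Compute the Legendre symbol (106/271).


p = 271 is prime, so compute (106/271) with the reciprocity algorithm (Jacobi-symbol steps: pull out 2s via (2/n), flip via reciprocity, reduce):
  pull out 2: (2/271) = +1  (since 271 mod 8 = 7)
  reciprocity: (53/271) -> +(271/53)
  reduce: (6/53)
  pull out 2: (2/53) = -1  (since 53 mod 8 = 5)
  reciprocity: (3/53) -> +(53/3)
  reduce: (2/3)
  pull out 2: (2/3) = -1  (since 3 mod 8 = 3)
  (1/3) = 1
Product of signs = 1
(106/271) = 1

1


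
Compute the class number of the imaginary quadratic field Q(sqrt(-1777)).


K = Q(sqrt(-1777)). d mod 4 = 3, so D = disc(K) = 4d = -7108
h(K) equals the number of primitive reduced positive-definite forms (a, b, c) = a*x^2 + b*x*y + c*y^2 with b^2 - 4ac = D,
where reduced means |b| <= a <= c, with b >= 0 whenever |b| = a or a = c, and primitive means gcd(a, b, c) = 1.
Reduced forces 3a^2 <= |D| = 7108, so 1 <= a <= 48; b must have the parity of D, and c = (b^2 - D)/(4a) must be an integer >= a.
Enumerate a = 1..48, b in [-a, a]:
  a=1: (1, 0, 1777)  [1]
  a=2: (2, 2, 889)  [1]
  a=3..6: none
  a=7: (7, -2, 254), (7, 2, 254)  [2]
  a=8..10: none
  a=11: (11, -8, 163), (11, 8, 163)  [2]
  a=12: none
  a=13: (13, -4, 137), (13, 4, 137)  [2]
  a=14: (14, -2, 127), (14, 2, 127)  [2]
  a=15..16: none
  a=17: (17, -10, 106), (17, 10, 106)  [2]
  a=18: none
  a=19: (19, -6, 94), (19, 6, 94)  [2]
  a=20..21: none
  a=22: (22, -14, 83), (22, 14, 83)  [2]
  a=23..25: none
  a=26: (26, -22, 73), (26, 22, 73)  [2]
  a=27..33: none
  a=34: (34, -10, 53), (34, 10, 53)  [2]
  a=35..36: none
  a=37: (37, -12, 49), (37, 12, 49)  [2]
  a=38: (38, -6, 47), (38, 6, 47)  [2]
  a=39..48: none
Total reduced forms: 1 + 1 + 2 + 2 + 2 + 2 + 2 + 2 + 2 + 2 + 2 + 2 + 2 = 24
h = 24

24


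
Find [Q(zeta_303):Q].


The degree equals Euler's totient phi(303).
303 = 3 * 101
phi(303) = 200

200


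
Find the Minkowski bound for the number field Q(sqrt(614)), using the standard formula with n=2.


d = 614, d mod 4 = 2, so disc(K) = 4d = 2456; |disc(K)| = 2456
Real quadratic field, so n = 2, s = r2 = 0, r1 = 2
M = (n!/n^n) * (4/pi)^s * sqrt(|disc(K)|) = (2!/2^2) * (4/pi)^0 * sqrt(2456)
= 0.5 * 1.000000 * 49.558047
= 24.7790

24.7790


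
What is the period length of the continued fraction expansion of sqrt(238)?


Run the CF algorithm for sqrt(238).
a_0 = floor(sqrt(238)) = 15; set m_0=0, q_0=1.
Recurrence: m' = q*a - m,  q' = (d - m'^2)/q,  a' = floor((a_0 + m')/q').
  step 1: m=15, q=13, a=2
  step 2: m=11, q=9, a=2
  step 3: m=7, q=21, a=1
  step 4: m=14, q=2, a=14
  step 5: m=14, q=21, a=1
  step 6: m=7, q=9, a=2
  step 7: m=11, q=13, a=2
  step 8: m=15, q=1, a=30
a_8 = 2*a_0 = 30, so the period closes here.
sqrt(238) = [15; 2, 2, 1, 14, 1, 2, 2, 30]
Period length = 8

8


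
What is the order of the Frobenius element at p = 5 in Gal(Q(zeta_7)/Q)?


The Frobenius at p in Gal(Q(zeta_n)/Q) = (Z/nZ)* is the class of p, so its order is ord_7(5), the smallest k >= 1 with 5^k = 1 mod 7.
n = 7 = 7, phi(7) = 6; the order divides phi(n).
Divisors of 6: 1, 2, 3, 6
Repeated squaring mod 7: 5^1 = 5, 5^2 = 4, 5^4 = 2
Test divisors in increasing order:
  k=1: 5^1 = 5 mod 7
  k=2: 5^2 = 4 mod 7
  k=3: 5^3 = 4 * 5 = 6 mod 7
  k=6: 5^6 = 2 * 4 = 1 mod 7  <- first divisor giving 1
Order = 6

6


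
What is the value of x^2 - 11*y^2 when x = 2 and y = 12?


x^2 - d*y^2
= 2^2 - 11*12^2
= 4 - 1584
= -1580

-1580


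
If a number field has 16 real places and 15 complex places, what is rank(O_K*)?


By Dirichlet's unit theorem:
rank = r1 + r2 - 1
= 16 + 15 - 1
= 30

30


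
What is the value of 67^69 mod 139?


p = 139 is prime and the exponent is (p-1)/2 = 69, so by Euler's criterion 67^69 = (67/139) = +1 or -1 mod 139.
Compute by square-and-multiply:
  69 = 64 + 4 + 1 (binary 1000101)
  Repeated squaring mod 139: 67^1 = 67, 67^2 = 41, 67^4 = 13, 67^8 = 30, 67^16 = 66, 67^32 = 47, 67^64 = 124
  67^69 = 67^64 * 67^4 * 67^1 = 124 * 13 * 67 mod 139
    124 * 13 = 1612 = 83 mod 139
    83 * 67 = 5561 = 1 mod 139
  67^69 = 1 mod 139
Result 1: 67 is a quadratic residue mod 139.
67^69 mod 139 = 1

1


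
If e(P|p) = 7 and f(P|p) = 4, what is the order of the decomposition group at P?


|D_P| = e * f
= 7 * 4
= 28

28


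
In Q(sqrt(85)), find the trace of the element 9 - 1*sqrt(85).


Tr(a + b*sqrt(d)) = (a + b*sqrt(d)) + (a - b*sqrt(d)) = 2a
= 2 * (9)
= 18

18


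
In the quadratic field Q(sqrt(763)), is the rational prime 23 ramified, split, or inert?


K = Q(sqrt(763)). Since d mod 4 = 3, disc(K) = 3052.
Check p | disc: 3052 mod 23 = 16.
p does not divide disc. Compute Legendre symbol (d/p):
4^((23-1)/2) mod 23 = 1
(d/p) = 1, so p splits: (p) = P*P' with e=1, f=1, g=2.
Therefore p is split.

split


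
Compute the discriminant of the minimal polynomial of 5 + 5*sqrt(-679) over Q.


The element 5 + 5*sqrt(-679) has minimal polynomial:
x^2 - 10*x + 17000
Discriminant = (-10)^2 - 4*(17000)
= 100 - 68000
= -67900

-67900


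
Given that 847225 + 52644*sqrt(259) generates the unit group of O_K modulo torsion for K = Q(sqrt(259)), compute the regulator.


epsilon = 847225 + 52644*sqrt(259)
= 1.6944e+06
R = ln(1.6944e+06)
= 14.3429

14.3429


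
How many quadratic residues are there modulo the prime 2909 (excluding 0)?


For prime p, the number of non-zero quadratic residues is (p-1)/2.
= (2909-1)/2
= 1454

1454


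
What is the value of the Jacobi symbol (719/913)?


Compute (719/913) via quadratic reciprocity:
  reciprocity: (719/913) -> +(913/719)
  reduce: (194/719)
  pull out 2: (2/719) = +1  (since 719 mod 8 = 7)
  reciprocity: (97/719) -> +(719/97)
  reduce: (40/97)
  pull out 2: (2/97) = +1  (since 97 mod 8 = 1)
  pull out 2: (2/97) = +1  (since 97 mod 8 = 1)
  pull out 2: (2/97) = +1  (since 97 mod 8 = 1)
  reciprocity: (5/97) -> +(97/5)
  reduce: (2/5)
  pull out 2: (2/5) = -1  (since 5 mod 8 = 5)
  (1/5) = 1
Product of signs = -1

-1


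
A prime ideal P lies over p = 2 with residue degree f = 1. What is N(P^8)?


N(P^a) = p^(a*f)
= 2^(8*1)
= 2^8
= 256

256


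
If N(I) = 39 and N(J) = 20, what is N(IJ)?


N(IJ) = N(I) * N(J)
= 39 * 20
= 780

780


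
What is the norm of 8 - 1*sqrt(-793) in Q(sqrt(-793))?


N(a + b*sqrt(d)) = a^2 - d*b^2
= (8)^2 - (-793)*(-1)^2
= 64 + 793
= 857

857


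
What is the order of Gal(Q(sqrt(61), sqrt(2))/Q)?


The 2 square roots of distinct primes are multiplicatively independent over Q,
so [K:Q] = 2^2 and Gal(K/Q) is isomorphic to (Z/2Z)^2.
|Gal| = 2^2 = 4

4


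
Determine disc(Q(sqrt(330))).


For K = Q(sqrt(d)) with d squarefree: disc(K) = d if d = 1 mod 4, and disc(K) = 4d if d = 2 or 3 mod 4.
Here d = 330, and d mod 4 = 2.
d = 2 mod 4, not 1 (O_K = Z[sqrt(d)]), so disc(K) = 4d = 4 * (330) = 1320

1320


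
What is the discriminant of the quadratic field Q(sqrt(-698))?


For K = Q(sqrt(d)) with d squarefree: disc(K) = d if d = 1 mod 4, and disc(K) = 4d if d = 2 or 3 mod 4.
Here d = -698, and d mod 4 = 2.
d = 2 mod 4, not 1 (O_K = Z[sqrt(d)]), so disc(K) = 4d = 4 * (-698) = -2792

-2792


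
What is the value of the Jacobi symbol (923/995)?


Compute (923/995) via quadratic reciprocity:
  reciprocity: (923/995) -> -(995/923)
  reduce: (72/923)
  pull out 2: (2/923) = -1  (since 923 mod 8 = 3)
  pull out 2: (2/923) = -1  (since 923 mod 8 = 3)
  pull out 2: (2/923) = -1  (since 923 mod 8 = 3)
  reciprocity: (9/923) -> +(923/9)
  reduce: (5/9)
  reciprocity: (5/9) -> +(9/5)
  reduce: (4/5)
  pull out 2: (2/5) = -1  (since 5 mod 8 = 5)
  pull out 2: (2/5) = -1  (since 5 mod 8 = 5)
  (1/5) = 1
Product of signs = 1

1


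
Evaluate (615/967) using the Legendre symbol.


p = 967 is prime, so compute (615/967) with the reciprocity algorithm (Jacobi-symbol steps: pull out 2s via (2/n), flip via reciprocity, reduce):
  reciprocity: (615/967) -> -(967/615)
  reduce: (352/615)
  pull out 2: (2/615) = +1  (since 615 mod 8 = 7)
  pull out 2: (2/615) = +1  (since 615 mod 8 = 7)
  pull out 2: (2/615) = +1  (since 615 mod 8 = 7)
  pull out 2: (2/615) = +1  (since 615 mod 8 = 7)
  pull out 2: (2/615) = +1  (since 615 mod 8 = 7)
  reciprocity: (11/615) -> -(615/11)
  reduce: (10/11)
  pull out 2: (2/11) = -1  (since 11 mod 8 = 3)
  reciprocity: (5/11) -> +(11/5)
  reduce: (1/5)
  (1/5) = 1
Product of signs = -1
(615/967) = -1

-1


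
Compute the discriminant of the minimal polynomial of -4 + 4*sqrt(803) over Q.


The element -4 + 4*sqrt(803) has minimal polynomial:
x^2 + 8*x - 12832
Discriminant = (8)^2 - 4*(-12832)
= 64 + 51328
= 51392

51392


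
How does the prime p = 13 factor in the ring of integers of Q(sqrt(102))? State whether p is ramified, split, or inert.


K = Q(sqrt(102)). Since d mod 4 = 2, disc(K) = 408.
Check p | disc: 408 mod 13 = 5.
p does not divide disc. Compute Legendre symbol (d/p):
11^((13-1)/2) mod 13 = -1
(d/p) = -1, so p is inert: (p) stays prime with e=1, f=2, g=1.
Therefore p is inert.

inert


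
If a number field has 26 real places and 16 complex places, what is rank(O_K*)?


By Dirichlet's unit theorem:
rank = r1 + r2 - 1
= 26 + 16 - 1
= 41

41


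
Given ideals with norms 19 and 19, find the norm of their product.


N(IJ) = N(I) * N(J)
= 19 * 19
= 361

361


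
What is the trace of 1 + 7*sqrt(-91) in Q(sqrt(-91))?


Tr(a + b*sqrt(d)) = (a + b*sqrt(d)) + (a - b*sqrt(d)) = 2a
= 2 * (1)
= 2

2


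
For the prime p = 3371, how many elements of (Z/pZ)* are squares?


For prime p, the number of non-zero quadratic residues is (p-1)/2.
= (3371-1)/2
= 1685

1685


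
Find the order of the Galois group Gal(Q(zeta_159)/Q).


|Gal(Q(zeta_159)/Q)| = phi(159)
= 104

104


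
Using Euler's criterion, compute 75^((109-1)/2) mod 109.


p = 109 is prime and the exponent is (p-1)/2 = 54, so by Euler's criterion 75^54 = (75/109) = +1 or -1 mod 109.
Compute by square-and-multiply:
  54 = 32 + 16 + 4 + 2 (binary 110110)
  Repeated squaring mod 109: 75^1 = 75, 75^2 = 66, 75^4 = 105, 75^8 = 16, 75^16 = 38, 75^32 = 27
  75^54 = 75^32 * 75^16 * 75^4 * 75^2 = 27 * 38 * 105 * 66 mod 109
    27 * 38 = 1026 = 45 mod 109
    45 * 105 = 4725 = 38 mod 109
    38 * 66 = 2508 = 1 mod 109
  75^54 = 1 mod 109
Result 1: 75 is a quadratic residue mod 109.
75^54 mod 109 = 1

1


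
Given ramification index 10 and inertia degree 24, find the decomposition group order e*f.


|D_P| = e * f
= 10 * 24
= 240

240


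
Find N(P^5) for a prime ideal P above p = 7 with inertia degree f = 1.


N(P^a) = p^(a*f)
= 7^(5*1)
= 7^5
= 16807

16807


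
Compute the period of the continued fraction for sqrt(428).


Run the CF algorithm for sqrt(428).
a_0 = floor(sqrt(428)) = 20; set m_0=0, q_0=1.
Recurrence: m' = q*a - m,  q' = (d - m'^2)/q,  a' = floor((a_0 + m')/q').
  step 1: m=20, q=28, a=1
  step 2: m=8, q=13, a=2
  step 3: m=18, q=8, a=4
  step 4: m=14, q=29, a=1
  step 5: m=15, q=7, a=5
  step 6: m=20, q=4, a=10
  step 7: m=20, q=7, a=5
  step 8: m=15, q=29, a=1
  step 9: m=14, q=8, a=4
  step 10: m=18, q=13, a=2
  step 11: m=8, q=28, a=1
  step 12: m=20, q=1, a=40
a_12 = 2*a_0 = 40, so the period closes here.
sqrt(428) = [20; 1, 2, 4, 1, 5, 10, 5, 1, 4, 2, 1, 40]
Period length = 12

12


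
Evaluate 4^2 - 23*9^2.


x^2 - d*y^2
= 4^2 - 23*9^2
= 16 - 1863
= -1847

-1847


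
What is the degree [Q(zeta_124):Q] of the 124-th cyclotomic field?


The degree equals Euler's totient phi(124).
124 = 2^2 * 31
phi(124) = 60

60


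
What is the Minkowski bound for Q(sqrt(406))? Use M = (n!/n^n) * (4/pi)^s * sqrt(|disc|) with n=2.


d = 406, d mod 4 = 2, so disc(K) = 4d = 1624; |disc(K)| = 1624
Real quadratic field, so n = 2, s = r2 = 0, r1 = 2
M = (n!/n^n) * (4/pi)^s * sqrt(|disc(K)|) = (2!/2^2) * (4/pi)^0 * sqrt(1624)
= 0.5 * 1.000000 * 40.298883
= 20.1494

20.1494


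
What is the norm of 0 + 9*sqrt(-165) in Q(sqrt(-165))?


N(a + b*sqrt(d)) = a^2 - d*b^2
= (0)^2 - (-165)*(9)^2
= 0 + 13365
= 13365

13365


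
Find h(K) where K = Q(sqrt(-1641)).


K = Q(sqrt(-1641)). d mod 4 = 3, so D = disc(K) = 4d = -6564
h(K) equals the number of primitive reduced positive-definite forms (a, b, c) = a*x^2 + b*x*y + c*y^2 with b^2 - 4ac = D,
where reduced means |b| <= a <= c, with b >= 0 whenever |b| = a or a = c, and primitive means gcd(a, b, c) = 1.
Reduced forces 3a^2 <= |D| = 6564, so 1 <= a <= 46; b must have the parity of D, and c = (b^2 - D)/(4a) must be an integer >= a.
Enumerate a = 1..46, b in [-a, a]:
  a=1: (1, 0, 1641)  [1]
  a=2: (2, 2, 821)  [1]
  a=3: (3, 0, 547)  [1]
  a=4: none
  a=5: (5, -4, 329), (5, 4, 329)  [2]
  a=6: (6, 6, 275)  [1]
  a=7: (7, -4, 235), (7, 4, 235)  [2]
  a=8..9: none
  a=10: (10, -6, 165), (10, 6, 165)  [2]
  a=11: (11, -6, 150), (11, 6, 150)  [2]
  a=12: none
  a=13: (13, -12, 129), (13, 12, 129)  [2]
  a=14: (14, -10, 119), (14, 10, 119)  [2]
  a=15: (15, -6, 110), (15, 6, 110)  [2]
  a=16: none
  a=17: (17, -10, 98), (17, 10, 98)  [2]
  a=18..20: none
  a=21: (21, -18, 82), (21, 18, 82)  [2]
  a=22: (22, -6, 75), (22, 6, 75)  [2]
  a=23..24: none
  a=25: (25, -6, 66), (25, 6, 66)  [2]
  a=26: (26, -14, 65), (26, 14, 65)  [2]
  a=27..29: none
  a=30: (30, -6, 55), (30, 6, 55)  [2]
  a=31: (31, -16, 55), (31, 16, 55)  [2]
  a=32: none
  a=33: (33, -6, 50), (33, 6, 50)  [2]
  a=34: (34, -10, 49), (34, 10, 49)  [2]
  a=35: (35, -24, 51), (35, -4, 47), (35, 4, 47), (35, 24, 51)  [4]
  a=36..38: none
  a=39: (39, -12, 43), (39, 12, 43)  [2]
  a=40: none
  a=41: (41, -18, 42), (41, 18, 42)  [2]
  a=42..46: none
Total reduced forms: 1 + 1 + 1 + 2 + 1 + 2 + 2 + 2 + 2 + 2 + 2 + 2 + 2 + 2 + 2 + 2 + 2 + 2 + 2 + 2 + 4 + 2 + 2 = 44
h = 44

44


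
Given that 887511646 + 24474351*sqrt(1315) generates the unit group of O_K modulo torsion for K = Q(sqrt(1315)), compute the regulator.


epsilon = 887511646 + 24474351*sqrt(1315)
= 1.7750e+09
R = ln(1.7750e+09)
= 21.2971

21.2971


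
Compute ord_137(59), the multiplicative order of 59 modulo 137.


We want ord_137(59), the smallest k >= 1 with 59^k = 1 mod 137.
n = 137 = 137, phi(137) = 136; the order divides phi(n).
Divisors of 136: 1, 2, 4, 8, 17, 34, 68, 136
Repeated squaring mod 137: 59^1 = 59, 59^2 = 56, 59^4 = 122, 59^8 = 88, 59^16 = 72, 59^32 = 115, 59^64 = 73, 59^128 = 123
Test divisors in increasing order:
  k=1: 59^1 = 59 mod 137
  k=2: 59^2 = 56 mod 137
  k=4: 59^4 = 122 mod 137
  k=8: 59^8 = 88 mod 137
  k=17: 59^17 = 72 * 59 = 1 mod 137  <- first divisor giving 1
Order = 17

17


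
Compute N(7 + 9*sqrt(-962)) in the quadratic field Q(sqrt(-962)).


N(a + b*sqrt(d)) = a^2 - d*b^2
= (7)^2 - (-962)*(9)^2
= 49 + 77922
= 77971

77971


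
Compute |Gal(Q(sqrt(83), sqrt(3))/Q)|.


The 2 square roots of distinct primes are multiplicatively independent over Q,
so [K:Q] = 2^2 and Gal(K/Q) is isomorphic to (Z/2Z)^2.
|Gal| = 2^2 = 4

4


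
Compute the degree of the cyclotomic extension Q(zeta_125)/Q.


The degree equals Euler's totient phi(125).
125 = 5^3
phi(125) = 100

100


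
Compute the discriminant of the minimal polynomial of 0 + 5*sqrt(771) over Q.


The element 0 + 5*sqrt(771) has minimal polynomial:
x^2 + 0*x - 19275
Discriminant = (0)^2 - 4*(-19275)
= 0 + 77100
= 77100

77100


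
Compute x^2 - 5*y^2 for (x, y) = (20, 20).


x^2 - d*y^2
= 20^2 - 5*20^2
= 400 - 2000
= -1600

-1600


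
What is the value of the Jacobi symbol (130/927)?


Compute (130/927) via quadratic reciprocity:
  pull out 2: (2/927) = +1  (since 927 mod 8 = 7)
  reciprocity: (65/927) -> +(927/65)
  reduce: (17/65)
  reciprocity: (17/65) -> +(65/17)
  reduce: (14/17)
  pull out 2: (2/17) = +1  (since 17 mod 8 = 1)
  reciprocity: (7/17) -> +(17/7)
  reduce: (3/7)
  reciprocity: (3/7) -> -(7/3)
  reduce: (1/3)
  (1/3) = 1
Product of signs = -1

-1


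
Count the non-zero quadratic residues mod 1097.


For prime p, the number of non-zero quadratic residues is (p-1)/2.
= (1097-1)/2
= 548

548


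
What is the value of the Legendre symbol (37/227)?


p = 227 is prime, so compute (37/227) with the reciprocity algorithm (Jacobi-symbol steps: pull out 2s via (2/n), flip via reciprocity, reduce):
  reciprocity: (37/227) -> +(227/37)
  reduce: (5/37)
  reciprocity: (5/37) -> +(37/5)
  reduce: (2/5)
  pull out 2: (2/5) = -1  (since 5 mod 8 = 5)
  (1/5) = 1
Product of signs = -1
(37/227) = -1

-1


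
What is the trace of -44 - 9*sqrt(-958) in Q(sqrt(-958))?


Tr(a + b*sqrt(d)) = (a + b*sqrt(d)) + (a - b*sqrt(d)) = 2a
= 2 * (-44)
= -88

-88


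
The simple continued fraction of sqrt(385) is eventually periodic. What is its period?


Run the CF algorithm for sqrt(385).
a_0 = floor(sqrt(385)) = 19; set m_0=0, q_0=1.
Recurrence: m' = q*a - m,  q' = (d - m'^2)/q,  a' = floor((a_0 + m')/q').
  step 1: m=19, q=24, a=1
  step 2: m=5, q=15, a=1
  step 3: m=10, q=19, a=1
  step 4: m=9, q=16, a=1
  step 5: m=7, q=21, a=1
  step 6: m=14, q=9, a=3
  step 7: m=13, q=24, a=1
  step 8: m=11, q=11, a=2
  step 9: m=11, q=24, a=1
  step 10: m=13, q=9, a=3
  step 11: m=14, q=21, a=1
  step 12: m=7, q=16, a=1
  step 13: m=9, q=19, a=1
  step 14: m=10, q=15, a=1
  step 15: m=5, q=24, a=1
  step 16: m=19, q=1, a=38
a_16 = 2*a_0 = 38, so the period closes here.
sqrt(385) = [19; 1, 1, 1, 1, 1, 3, 1, 2, 1, 3, 1, 1, 1, 1, 1, 38]
Period length = 16

16


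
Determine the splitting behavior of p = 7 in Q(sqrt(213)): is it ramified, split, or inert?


K = Q(sqrt(213)). Since d mod 4 = 1, disc(K) = 213.
Check p | disc: 213 mod 7 = 3.
p does not divide disc. Compute Legendre symbol (d/p):
3^((7-1)/2) mod 7 = -1
(d/p) = -1, so p is inert: (p) stays prime with e=1, f=2, g=1.
Therefore p is inert.

inert


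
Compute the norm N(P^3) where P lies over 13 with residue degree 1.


N(P^a) = p^(a*f)
= 13^(3*1)
= 13^3
= 2197

2197


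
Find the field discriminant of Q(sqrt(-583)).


For K = Q(sqrt(d)) with d squarefree: disc(K) = d if d = 1 mod 4, and disc(K) = 4d if d = 2 or 3 mod 4.
Here d = -583, and d mod 4 = 1.
d = 1 mod 4 (O_K = Z[(1+sqrt(d))/2]), so disc(K) = d = -583

-583


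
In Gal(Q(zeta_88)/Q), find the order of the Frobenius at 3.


The Frobenius at p in Gal(Q(zeta_n)/Q) = (Z/nZ)* is the class of p, so its order is ord_88(3), the smallest k >= 1 with 3^k = 1 mod 88.
n = 88 = 2^3 * 11, phi(88) = 40; the order divides phi(n).
Divisors of 40: 1, 2, 4, 5, 8, 10, 20, 40
Repeated squaring mod 88: 3^1 = 3, 3^2 = 9, 3^4 = 81, 3^8 = 49, 3^16 = 25, 3^32 = 9
Test divisors in increasing order:
  k=1: 3^1 = 3 mod 88
  k=2: 3^2 = 9 mod 88
  k=4: 3^4 = 81 mod 88
  k=5: 3^5 = 81 * 3 = 67 mod 88
  k=8: 3^8 = 49 mod 88
  k=10: 3^10 = 49 * 9 = 1 mod 88  <- first divisor giving 1
Order = 10

10


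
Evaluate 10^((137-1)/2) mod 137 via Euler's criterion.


p = 137 is prime and the exponent is (p-1)/2 = 68, so by Euler's criterion 10^68 = (10/137) = +1 or -1 mod 137.
Compute by square-and-multiply:
  68 = 64 + 4 (binary 1000100)
  Repeated squaring mod 137: 10^1 = 10, 10^2 = 100, 10^4 = 136, 10^8 = 1, 10^16 = 1, 10^32 = 1, 10^64 = 1
  10^68 = 10^64 * 10^4 = 1 * 136 mod 137
    1 * 136 = 136 = 136 mod 137
  10^68 = 136 mod 137
Result 136 = p - 1 = -1 mod 137: 10 is a quadratic non-residue mod 137. As a residue in [0, p-1] the value is 136.
10^68 mod 137 = 136

136


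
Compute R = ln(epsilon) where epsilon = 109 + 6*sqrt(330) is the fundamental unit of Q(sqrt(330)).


epsilon = 109 + 6*sqrt(330)
= 217.9954
R = ln(217.9954)
= 5.3845

5.3845


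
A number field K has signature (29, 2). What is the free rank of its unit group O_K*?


By Dirichlet's unit theorem:
rank = r1 + r2 - 1
= 29 + 2 - 1
= 30

30


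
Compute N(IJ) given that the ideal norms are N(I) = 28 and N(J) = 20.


N(IJ) = N(I) * N(J)
= 28 * 20
= 560

560


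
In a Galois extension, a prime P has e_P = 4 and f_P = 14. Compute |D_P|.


|D_P| = e * f
= 4 * 14
= 56

56


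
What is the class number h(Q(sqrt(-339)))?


K = Q(sqrt(-339)). d mod 4 = 1, so D = disc(K) = d = -339
h(K) equals the number of primitive reduced positive-definite forms (a, b, c) = a*x^2 + b*x*y + c*y^2 with b^2 - 4ac = D,
where reduced means |b| <= a <= c, with b >= 0 whenever |b| = a or a = c, and primitive means gcd(a, b, c) = 1.
Reduced forces 3a^2 <= |D| = 339, so 1 <= a <= 10; b must have the parity of D, and c = (b^2 - D)/(4a) must be an integer >= a.
Enumerate a = 1..10, b in [-a, a]:
  a=1: (1, 1, 85)  [1]
  a=2: none
  a=3: (3, 3, 29)  [1]
  a=4: none
  a=5: (5, -1, 17), (5, 1, 17)  [2]
  a=6: none
  a=7: (7, -5, 13), (7, 5, 13)  [2]
  a=8..10: none
Total reduced forms: 1 + 1 + 2 + 2 = 6
h = 6

6


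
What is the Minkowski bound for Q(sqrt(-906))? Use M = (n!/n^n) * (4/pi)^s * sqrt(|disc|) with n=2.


d = -906, d mod 4 = 2, so disc(K) = 4d = -3624; |disc(K)| = 3624
Imaginary quadratic field, so n = 2, s = r2 = 1, r1 = 0
M = (n!/n^n) * (4/pi)^s * sqrt(|disc(K)|) = (2!/2^2) * (4/pi)^1 * sqrt(3624)
= 0.5 * 1.273240 * 60.199668
= 38.3243

38.3243


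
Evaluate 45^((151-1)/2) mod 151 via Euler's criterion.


p = 151 is prime and the exponent is (p-1)/2 = 75, so by Euler's criterion 45^75 = (45/151) = +1 or -1 mod 151.
Compute by square-and-multiply:
  75 = 64 + 8 + 2 + 1 (binary 1001011)
  Repeated squaring mod 151: 45^1 = 45, 45^2 = 62, 45^4 = 69, 45^8 = 80, 45^16 = 58, 45^32 = 42, 45^64 = 103
  45^75 = 45^64 * 45^8 * 45^2 * 45^1 = 103 * 80 * 62 * 45 mod 151
    103 * 80 = 8240 = 86 mod 151
    86 * 62 = 5332 = 47 mod 151
    47 * 45 = 2115 = 1 mod 151
  45^75 = 1 mod 151
Result 1: 45 is a quadratic residue mod 151.
45^75 mod 151 = 1

1


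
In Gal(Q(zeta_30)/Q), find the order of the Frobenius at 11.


The Frobenius at p in Gal(Q(zeta_n)/Q) = (Z/nZ)* is the class of p, so its order is ord_30(11), the smallest k >= 1 with 11^k = 1 mod 30.
n = 30 = 2 * 3 * 5, phi(30) = 8; the order divides phi(n).
Divisors of 8: 1, 2, 4, 8
Repeated squaring mod 30: 11^1 = 11, 11^2 = 1, 11^4 = 1, 11^8 = 1
Test divisors in increasing order:
  k=1: 11^1 = 11 mod 30
  k=2: 11^2 = 1 mod 30  <- first divisor giving 1
Order = 2

2


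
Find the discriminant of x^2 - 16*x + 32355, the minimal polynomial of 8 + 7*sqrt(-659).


The element 8 + 7*sqrt(-659) has minimal polynomial:
x^2 - 16*x + 32355
Discriminant = (-16)^2 - 4*(32355)
= 256 - 129420
= -129164

-129164


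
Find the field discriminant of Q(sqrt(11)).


For K = Q(sqrt(d)) with d squarefree: disc(K) = d if d = 1 mod 4, and disc(K) = 4d if d = 2 or 3 mod 4.
Here d = 11, and d mod 4 = 3.
d = 3 mod 4, not 1 (O_K = Z[sqrt(d)]), so disc(K) = 4d = 4 * (11) = 44

44


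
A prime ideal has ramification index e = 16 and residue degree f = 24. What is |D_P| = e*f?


|D_P| = e * f
= 16 * 24
= 384

384


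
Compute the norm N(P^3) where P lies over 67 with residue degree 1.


N(P^a) = p^(a*f)
= 67^(3*1)
= 67^3
= 300763

300763


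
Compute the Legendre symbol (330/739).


p = 739 is prime, so compute (330/739) with the reciprocity algorithm (Jacobi-symbol steps: pull out 2s via (2/n), flip via reciprocity, reduce):
  pull out 2: (2/739) = -1  (since 739 mod 8 = 3)
  reciprocity: (165/739) -> +(739/165)
  reduce: (79/165)
  reciprocity: (79/165) -> +(165/79)
  reduce: (7/79)
  reciprocity: (7/79) -> -(79/7)
  reduce: (2/7)
  pull out 2: (2/7) = +1  (since 7 mod 8 = 7)
  (1/7) = 1
Product of signs = 1
(330/739) = 1

1


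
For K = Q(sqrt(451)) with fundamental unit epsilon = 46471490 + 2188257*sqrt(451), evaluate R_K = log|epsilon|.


epsilon = 46471490 + 2188257*sqrt(451)
= 9.2943e+07
R = ln(9.2943e+07)
= 18.3475

18.3475


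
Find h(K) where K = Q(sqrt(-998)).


K = Q(sqrt(-998)). d mod 4 = 2, so D = disc(K) = 4d = -3992
h(K) equals the number of primitive reduced positive-definite forms (a, b, c) = a*x^2 + b*x*y + c*y^2 with b^2 - 4ac = D,
where reduced means |b| <= a <= c, with b >= 0 whenever |b| = a or a = c, and primitive means gcd(a, b, c) = 1.
Reduced forces 3a^2 <= |D| = 3992, so 1 <= a <= 36; b must have the parity of D, and c = (b^2 - D)/(4a) must be an integer >= a.
Enumerate a = 1..36, b in [-a, a]:
  a=1: (1, 0, 998)  [1]
  a=2: (2, 0, 499)  [1]
  a=3: (3, -2, 333), (3, 2, 333)  [2]
  a=4..5: none
  a=6: (6, -4, 167), (6, 4, 167)  [2]
  a=7..8: none
  a=9: (9, -2, 111), (9, 2, 111)  [2]
  a=10: none
  a=11: (11, -10, 93), (11, 10, 93)  [2]
  a=12: none
  a=13: (13, -8, 78), (13, 8, 78)  [2]
  a=14..17: none
  a=18: (18, -16, 59), (18, 16, 59)  [2]
  a=19: (19, -6, 53), (19, 6, 53)  [2]
  a=20..21: none
  a=22: (22, -12, 47), (22, 12, 47)  [2]
  a=23..25: none
  a=26: (26, -8, 39), (26, 8, 39)  [2]
  a=27: (27, -2, 37), (27, 2, 37)  [2]
  a=28..30: none
  a=31: (31, -10, 33), (31, 10, 33)  [2]
  a=32: none
  a=33: (33, -32, 38), (33, 32, 38)  [2]
  a=34..36: none
Total reduced forms: 1 + 1 + 2 + 2 + 2 + 2 + 2 + 2 + 2 + 2 + 2 + 2 + 2 + 2 = 26
h = 26

26


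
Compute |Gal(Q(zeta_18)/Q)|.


|Gal(Q(zeta_18)/Q)| = phi(18)
= 6

6


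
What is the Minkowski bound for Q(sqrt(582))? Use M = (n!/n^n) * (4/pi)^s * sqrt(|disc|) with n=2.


d = 582, d mod 4 = 2, so disc(K) = 4d = 2328; |disc(K)| = 2328
Real quadratic field, so n = 2, s = r2 = 0, r1 = 2
M = (n!/n^n) * (4/pi)^s * sqrt(|disc(K)|) = (2!/2^2) * (4/pi)^0 * sqrt(2328)
= 0.5 * 1.000000 * 48.249352
= 24.1247

24.1247


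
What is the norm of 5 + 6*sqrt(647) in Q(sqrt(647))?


N(a + b*sqrt(d)) = a^2 - d*b^2
= (5)^2 - (647)*(6)^2
= 25 - 23292
= -23267

-23267


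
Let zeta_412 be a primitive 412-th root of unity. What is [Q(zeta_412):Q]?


The degree equals Euler's totient phi(412).
412 = 2^2 * 103
phi(412) = 204

204


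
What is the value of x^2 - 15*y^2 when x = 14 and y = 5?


x^2 - d*y^2
= 14^2 - 15*5^2
= 196 - 375
= -179

-179


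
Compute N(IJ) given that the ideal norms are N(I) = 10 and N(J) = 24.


N(IJ) = N(I) * N(J)
= 10 * 24
= 240

240


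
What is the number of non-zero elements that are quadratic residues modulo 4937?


For prime p, the number of non-zero quadratic residues is (p-1)/2.
= (4937-1)/2
= 2468

2468


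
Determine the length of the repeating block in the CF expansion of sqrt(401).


Run the CF algorithm for sqrt(401).
a_0 = floor(sqrt(401)) = 20; set m_0=0, q_0=1.
Recurrence: m' = q*a - m,  q' = (d - m'^2)/q,  a' = floor((a_0 + m')/q').
  step 1: m=20, q=1, a=40
a_1 = 2*a_0 = 40, so the period closes here.
sqrt(401) = [20; 40]
Period length = 1

1


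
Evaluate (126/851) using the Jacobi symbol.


Compute (126/851) via quadratic reciprocity:
  pull out 2: (2/851) = -1  (since 851 mod 8 = 3)
  reciprocity: (63/851) -> -(851/63)
  reduce: (32/63)
  pull out 2: (2/63) = +1  (since 63 mod 8 = 7)
  pull out 2: (2/63) = +1  (since 63 mod 8 = 7)
  pull out 2: (2/63) = +1  (since 63 mod 8 = 7)
  pull out 2: (2/63) = +1  (since 63 mod 8 = 7)
  pull out 2: (2/63) = +1  (since 63 mod 8 = 7)
  (1/63) = 1
Product of signs = 1

1


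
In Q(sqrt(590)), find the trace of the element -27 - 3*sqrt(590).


Tr(a + b*sqrt(d)) = (a + b*sqrt(d)) + (a - b*sqrt(d)) = 2a
= 2 * (-27)
= -54

-54


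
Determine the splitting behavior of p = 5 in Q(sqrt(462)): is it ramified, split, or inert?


K = Q(sqrt(462)). Since d mod 4 = 2, disc(K) = 1848.
Check p | disc: 1848 mod 5 = 3.
p does not divide disc. Compute Legendre symbol (d/p):
2^((5-1)/2) mod 5 = -1
(d/p) = -1, so p is inert: (p) stays prime with e=1, f=2, g=1.
Therefore p is inert.

inert


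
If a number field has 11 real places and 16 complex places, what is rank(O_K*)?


By Dirichlet's unit theorem:
rank = r1 + r2 - 1
= 11 + 16 - 1
= 26

26


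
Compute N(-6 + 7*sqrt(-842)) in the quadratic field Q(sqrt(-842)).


N(a + b*sqrt(d)) = a^2 - d*b^2
= (-6)^2 - (-842)*(7)^2
= 36 + 41258
= 41294

41294


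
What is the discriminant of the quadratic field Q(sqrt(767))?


For K = Q(sqrt(d)) with d squarefree: disc(K) = d if d = 1 mod 4, and disc(K) = 4d if d = 2 or 3 mod 4.
Here d = 767, and d mod 4 = 3.
d = 3 mod 4, not 1 (O_K = Z[sqrt(d)]), so disc(K) = 4d = 4 * (767) = 3068

3068


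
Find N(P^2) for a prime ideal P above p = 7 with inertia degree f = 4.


N(P^a) = p^(a*f)
= 7^(2*4)
= 7^8
= 5764801

5764801


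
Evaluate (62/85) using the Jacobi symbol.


Compute (62/85) via quadratic reciprocity:
  pull out 2: (2/85) = -1  (since 85 mod 8 = 5)
  reciprocity: (31/85) -> +(85/31)
  reduce: (23/31)
  reciprocity: (23/31) -> -(31/23)
  reduce: (8/23)
  pull out 2: (2/23) = +1  (since 23 mod 8 = 7)
  pull out 2: (2/23) = +1  (since 23 mod 8 = 7)
  pull out 2: (2/23) = +1  (since 23 mod 8 = 7)
  (1/23) = 1
Product of signs = 1

1


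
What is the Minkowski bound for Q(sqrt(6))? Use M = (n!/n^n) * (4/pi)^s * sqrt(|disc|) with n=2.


d = 6, d mod 4 = 2, so disc(K) = 4d = 24; |disc(K)| = 24
Real quadratic field, so n = 2, s = r2 = 0, r1 = 2
M = (n!/n^n) * (4/pi)^s * sqrt(|disc(K)|) = (2!/2^2) * (4/pi)^0 * sqrt(24)
= 0.5 * 1.000000 * 4.898979
= 2.4495

2.4495


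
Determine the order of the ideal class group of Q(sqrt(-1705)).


K = Q(sqrt(-1705)). d mod 4 = 3, so D = disc(K) = 4d = -6820
h(K) equals the number of primitive reduced positive-definite forms (a, b, c) = a*x^2 + b*x*y + c*y^2 with b^2 - 4ac = D,
where reduced means |b| <= a <= c, with b >= 0 whenever |b| = a or a = c, and primitive means gcd(a, b, c) = 1.
Reduced forces 3a^2 <= |D| = 6820, so 1 <= a <= 47; b must have the parity of D, and c = (b^2 - D)/(4a) must be an integer >= a.
Enumerate a = 1..47, b in [-a, a]:
  a=1: (1, 0, 1705)  [1]
  a=2: (2, 2, 853)  [1]
  a=3..4: none
  a=5: (5, 0, 341)  [1]
  a=6..9: none
  a=10: (10, 10, 173)  [1]
  a=11: (11, 0, 155)  [1]
  a=12..18: none
  a=19: (19, -18, 94), (19, 18, 94)  [2]
  a=20..21: none
  a=22: (22, 22, 83)  [1]
  a=23..28: none
  a=29: (29, -16, 61), (29, 16, 61)  [2]
  a=30: none
  a=31: (31, 0, 55)  [1]
  a=32..36: none
  a=37: (37, -32, 53), (37, 32, 53)  [2]
  a=38: (38, -18, 47), (38, 18, 47)  [2]
  a=39..42: none
  a=43: (43, 24, 43)  [1]
  a=44..47: none
Total reduced forms: 1 + 1 + 1 + 1 + 1 + 2 + 1 + 2 + 1 + 2 + 2 + 1 = 16
h = 16

16


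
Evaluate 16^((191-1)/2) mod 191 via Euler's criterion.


p = 191 is prime and the exponent is (p-1)/2 = 95, so by Euler's criterion 16^95 = (16/191) = +1 or -1 mod 191.
Compute by square-and-multiply:
  95 = 64 + 16 + 8 + 4 + 2 + 1 (binary 1011111)
  Repeated squaring mod 191: 16^1 = 16, 16^2 = 65, 16^4 = 23, 16^8 = 147, 16^16 = 26, 16^32 = 103, 16^64 = 104
  16^95 = 16^64 * 16^16 * 16^8 * 16^4 * 16^2 * 16^1 = 104 * 26 * 147 * 23 * 65 * 16 mod 191
    104 * 26 = 2704 = 30 mod 191
    30 * 147 = 4410 = 17 mod 191
    17 * 23 = 391 = 9 mod 191
    9 * 65 = 585 = 12 mod 191
    12 * 16 = 192 = 1 mod 191
  16^95 = 1 mod 191
Result 1: 16 is a quadratic residue mod 191.
16^95 mod 191 = 1

1


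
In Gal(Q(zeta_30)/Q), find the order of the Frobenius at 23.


The Frobenius at p in Gal(Q(zeta_n)/Q) = (Z/nZ)* is the class of p, so its order is ord_30(23), the smallest k >= 1 with 23^k = 1 mod 30.
n = 30 = 2 * 3 * 5, phi(30) = 8; the order divides phi(n).
Divisors of 8: 1, 2, 4, 8
Repeated squaring mod 30: 23^1 = 23, 23^2 = 19, 23^4 = 1, 23^8 = 1
Test divisors in increasing order:
  k=1: 23^1 = 23 mod 30
  k=2: 23^2 = 19 mod 30
  k=4: 23^4 = 1 mod 30  <- first divisor giving 1
Order = 4

4


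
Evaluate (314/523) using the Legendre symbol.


p = 523 is prime, so compute (314/523) with the reciprocity algorithm (Jacobi-symbol steps: pull out 2s via (2/n), flip via reciprocity, reduce):
  pull out 2: (2/523) = -1  (since 523 mod 8 = 3)
  reciprocity: (157/523) -> +(523/157)
  reduce: (52/157)
  pull out 2: (2/157) = -1  (since 157 mod 8 = 5)
  pull out 2: (2/157) = -1  (since 157 mod 8 = 5)
  reciprocity: (13/157) -> +(157/13)
  reduce: (1/13)
  (1/13) = 1
Product of signs = -1
(314/523) = -1

-1


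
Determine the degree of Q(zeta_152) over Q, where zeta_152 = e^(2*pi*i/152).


The degree equals Euler's totient phi(152).
152 = 2^3 * 19
phi(152) = 72

72


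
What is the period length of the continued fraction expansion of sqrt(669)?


Run the CF algorithm for sqrt(669).
a_0 = floor(sqrt(669)) = 25; set m_0=0, q_0=1.
Recurrence: m' = q*a - m,  q' = (d - m'^2)/q,  a' = floor((a_0 + m')/q').
  step 1: m=25, q=44, a=1
  step 2: m=19, q=7, a=6
  step 3: m=23, q=20, a=2
  step 4: m=17, q=19, a=2
  step 5: m=21, q=12, a=3
  step 6: m=15, q=37, a=1
  step 7: m=22, q=5, a=9
  step 8: m=23, q=28, a=1
  step 9: m=5, q=23, a=1
  step 10: m=18, q=15, a=2
  step 11: m=12, q=35, a=1
  step 12: m=23, q=4, a=12
  step 13: m=25, q=11, a=4
  step 14: m=19, q=28, a=1
  step 15: m=9, q=21, a=1
  step 16: m=12, q=25, a=1
  step 17: m=13, q=20, a=1
  step 18: m=7, q=31, a=1
  step 19: m=24, q=3, a=16
  step 20: m=24, q=31, a=1
  step 21: m=7, q=20, a=1
  step 22: m=13, q=25, a=1
  step 23: m=12, q=21, a=1
  step 24: m=9, q=28, a=1
  step 25: m=19, q=11, a=4
  step 26: m=25, q=4, a=12
  step 27: m=23, q=35, a=1
  step 28: m=12, q=15, a=2
  step 29: m=18, q=23, a=1
  step 30: m=5, q=28, a=1
  step 31: m=23, q=5, a=9
  step 32: m=22, q=37, a=1
  step 33: m=15, q=12, a=3
  step 34: m=21, q=19, a=2
  step 35: m=17, q=20, a=2
  step 36: m=23, q=7, a=6
  step 37: m=19, q=44, a=1
  step 38: m=25, q=1, a=50
a_38 = 2*a_0 = 50, so the period closes here.
sqrt(669) = [25; 1, 6, 2, 2, 3, 1, 9, 1, 1, 2, 1, 12, 4, 1, 1, 1, 1, 1, 16, 1, 1, 1, 1, 1, 4, 12, 1, 2, 1, 1, 9, 1, 3, 2, 2, 6, 1, 50]
Period length = 38

38


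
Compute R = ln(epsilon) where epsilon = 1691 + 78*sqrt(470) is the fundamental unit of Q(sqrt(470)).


epsilon = 1691 + 78*sqrt(470)
= 3381.9997
R = ln(3381.9997)
= 8.1262

8.1262


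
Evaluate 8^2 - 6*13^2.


x^2 - d*y^2
= 8^2 - 6*13^2
= 64 - 1014
= -950

-950


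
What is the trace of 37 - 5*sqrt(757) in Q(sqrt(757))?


Tr(a + b*sqrt(d)) = (a + b*sqrt(d)) + (a - b*sqrt(d)) = 2a
= 2 * (37)
= 74

74


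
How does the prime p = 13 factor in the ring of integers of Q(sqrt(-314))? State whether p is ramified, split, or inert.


K = Q(sqrt(-314)). Since d mod 4 = 2, disc(K) = -1256.
Check p | disc: -1256 mod 13 = 5.
p does not divide disc. Compute Legendre symbol (d/p):
11^((13-1)/2) mod 13 = -1
(d/p) = -1, so p is inert: (p) stays prime with e=1, f=2, g=1.
Therefore p is inert.

inert


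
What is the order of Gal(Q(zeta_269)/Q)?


|Gal(Q(zeta_269)/Q)| = phi(269)
= 268

268


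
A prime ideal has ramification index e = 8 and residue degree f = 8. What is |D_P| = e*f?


|D_P| = e * f
= 8 * 8
= 64

64


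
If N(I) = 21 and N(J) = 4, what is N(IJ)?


N(IJ) = N(I) * N(J)
= 21 * 4
= 84

84


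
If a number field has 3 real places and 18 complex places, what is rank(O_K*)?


By Dirichlet's unit theorem:
rank = r1 + r2 - 1
= 3 + 18 - 1
= 20

20


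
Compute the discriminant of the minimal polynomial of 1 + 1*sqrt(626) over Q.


The element 1 + 1*sqrt(626) has minimal polynomial:
x^2 - 2*x - 625
Discriminant = (-2)^2 - 4*(-625)
= 4 + 2500
= 2504

2504


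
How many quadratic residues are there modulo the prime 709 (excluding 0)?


For prime p, the number of non-zero quadratic residues is (p-1)/2.
= (709-1)/2
= 354

354


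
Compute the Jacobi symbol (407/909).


Compute (407/909) via quadratic reciprocity:
  reciprocity: (407/909) -> +(909/407)
  reduce: (95/407)
  reciprocity: (95/407) -> -(407/95)
  reduce: (27/95)
  reciprocity: (27/95) -> -(95/27)
  reduce: (14/27)
  pull out 2: (2/27) = -1  (since 27 mod 8 = 3)
  reciprocity: (7/27) -> -(27/7)
  reduce: (6/7)
  pull out 2: (2/7) = +1  (since 7 mod 8 = 7)
  reciprocity: (3/7) -> -(7/3)
  reduce: (1/3)
  (1/3) = 1
Product of signs = -1

-1


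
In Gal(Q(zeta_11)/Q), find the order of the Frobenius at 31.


The Frobenius at p in Gal(Q(zeta_n)/Q) = (Z/nZ)* is the class of p, so its order is ord_11(31), the smallest k >= 1 with 31^k = 1 mod 11.
n = 11 = 11, phi(11) = 10; the order divides phi(n).
Divisors of 10: 1, 2, 5, 10
Repeated squaring mod 11: 31^1 = 9, 31^2 = 4, 31^4 = 5, 31^8 = 3
Test divisors in increasing order:
  k=1: 31^1 = 9 mod 11
  k=2: 31^2 = 4 mod 11
  k=5: 31^5 = 5 * 9 = 1 mod 11  <- first divisor giving 1
Order = 5

5


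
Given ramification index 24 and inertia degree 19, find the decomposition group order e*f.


|D_P| = e * f
= 24 * 19
= 456

456


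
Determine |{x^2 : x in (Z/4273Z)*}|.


For prime p, the number of non-zero quadratic residues is (p-1)/2.
= (4273-1)/2
= 2136

2136


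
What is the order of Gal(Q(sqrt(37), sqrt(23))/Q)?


The 2 square roots of distinct primes are multiplicatively independent over Q,
so [K:Q] = 2^2 and Gal(K/Q) is isomorphic to (Z/2Z)^2.
|Gal| = 2^2 = 4

4


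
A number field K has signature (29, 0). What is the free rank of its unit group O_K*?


By Dirichlet's unit theorem:
rank = r1 + r2 - 1
= 29 + 0 - 1
= 28

28


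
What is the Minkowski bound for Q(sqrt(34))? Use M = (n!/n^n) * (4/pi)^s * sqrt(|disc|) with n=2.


d = 34, d mod 4 = 2, so disc(K) = 4d = 136; |disc(K)| = 136
Real quadratic field, so n = 2, s = r2 = 0, r1 = 2
M = (n!/n^n) * (4/pi)^s * sqrt(|disc(K)|) = (2!/2^2) * (4/pi)^0 * sqrt(136)
= 0.5 * 1.000000 * 11.661904
= 5.8310

5.8310


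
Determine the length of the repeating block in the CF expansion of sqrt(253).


Run the CF algorithm for sqrt(253).
a_0 = floor(sqrt(253)) = 15; set m_0=0, q_0=1.
Recurrence: m' = q*a - m,  q' = (d - m'^2)/q,  a' = floor((a_0 + m')/q').
  step 1: m=15, q=28, a=1
  step 2: m=13, q=3, a=9
  step 3: m=14, q=19, a=1
  step 4: m=5, q=12, a=1
  step 5: m=7, q=17, a=1
  step 6: m=10, q=9, a=2
  step 7: m=8, q=21, a=1
  step 8: m=13, q=4, a=7
  step 9: m=15, q=7, a=4
  step 10: m=13, q=12, a=2
  step 11: m=11, q=11, a=2
  step 12: m=11, q=12, a=2
  step 13: m=13, q=7, a=4
  step 14: m=15, q=4, a=7
  step 15: m=13, q=21, a=1
  step 16: m=8, q=9, a=2
  step 17: m=10, q=17, a=1
  step 18: m=7, q=12, a=1
  step 19: m=5, q=19, a=1
  step 20: m=14, q=3, a=9
  step 21: m=13, q=28, a=1
  step 22: m=15, q=1, a=30
a_22 = 2*a_0 = 30, so the period closes here.
sqrt(253) = [15; 1, 9, 1, 1, 1, 2, 1, 7, 4, 2, 2, 2, 4, 7, 1, 2, 1, 1, 1, 9, 1, 30]
Period length = 22

22


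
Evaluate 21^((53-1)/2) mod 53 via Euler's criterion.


p = 53 is prime and the exponent is (p-1)/2 = 26, so by Euler's criterion 21^26 = (21/53) = +1 or -1 mod 53.
Compute by square-and-multiply:
  26 = 16 + 8 + 2 (binary 11010)
  Repeated squaring mod 53: 21^1 = 21, 21^2 = 17, 21^4 = 24, 21^8 = 46, 21^16 = 49
  21^26 = 21^16 * 21^8 * 21^2 = 49 * 46 * 17 mod 53
    49 * 46 = 2254 = 28 mod 53
    28 * 17 = 476 = 52 mod 53
  21^26 = 52 mod 53
Result 52 = p - 1 = -1 mod 53: 21 is a quadratic non-residue mod 53. As a residue in [0, p-1] the value is 52.
21^26 mod 53 = 52

52


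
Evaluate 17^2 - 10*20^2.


x^2 - d*y^2
= 17^2 - 10*20^2
= 289 - 4000
= -3711

-3711


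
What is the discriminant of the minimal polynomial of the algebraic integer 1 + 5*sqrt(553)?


The element 1 + 5*sqrt(553) has minimal polynomial:
x^2 - 2*x - 13824
Discriminant = (-2)^2 - 4*(-13824)
= 4 + 55296
= 55300

55300


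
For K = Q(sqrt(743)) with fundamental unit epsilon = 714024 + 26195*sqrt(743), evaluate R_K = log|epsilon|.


epsilon = 714024 + 26195*sqrt(743)
= 1.4280e+06
R = ln(1.4280e+06)
= 14.1718

14.1718


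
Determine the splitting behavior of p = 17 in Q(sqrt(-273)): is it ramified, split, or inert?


K = Q(sqrt(-273)). Since d mod 4 = 3, disc(K) = -1092.
Check p | disc: -1092 mod 17 = 13.
p does not divide disc. Compute Legendre symbol (d/p):
16^((17-1)/2) mod 17 = 1
(d/p) = 1, so p splits: (p) = P*P' with e=1, f=1, g=2.
Therefore p is split.

split


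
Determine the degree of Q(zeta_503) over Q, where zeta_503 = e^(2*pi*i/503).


The degree equals Euler's totient phi(503).
503 = 503
phi(503) = 502

502


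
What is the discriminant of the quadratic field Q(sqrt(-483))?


For K = Q(sqrt(d)) with d squarefree: disc(K) = d if d = 1 mod 4, and disc(K) = 4d if d = 2 or 3 mod 4.
Here d = -483, and d mod 4 = 1.
d = 1 mod 4 (O_K = Z[(1+sqrt(d))/2]), so disc(K) = d = -483

-483


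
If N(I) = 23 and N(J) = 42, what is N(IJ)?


N(IJ) = N(I) * N(J)
= 23 * 42
= 966

966


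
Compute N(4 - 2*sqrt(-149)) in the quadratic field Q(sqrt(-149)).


N(a + b*sqrt(d)) = a^2 - d*b^2
= (4)^2 - (-149)*(-2)^2
= 16 + 596
= 612

612
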